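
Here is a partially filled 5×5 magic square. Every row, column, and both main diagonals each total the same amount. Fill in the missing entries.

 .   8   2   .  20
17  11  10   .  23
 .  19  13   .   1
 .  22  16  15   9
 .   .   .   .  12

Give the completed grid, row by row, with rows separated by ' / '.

Column 5 is already complete: 20 + 23 + 1 + 9 + 12 = 65, so that is the magic constant.
The remaining cell in row 2 is (2,4) = 65 − 61 = 4.
Row 4 must total 65; the given cells sum to 62, so (4,1) = 3.
Column 2 must total 65; the given cells sum to 60, so (5,2) = 5.
From column 3, 65 − (2 + 10 + 13 + 16) gives (5,3) = 24.
Using main diagonal: 11 + 13 + 15 + 12 + ? → (1,1) = 65 − 51 = 14.
Anti-diagonal needs 65; the known cells sum to 59, so (5,1) = 6.
Row 1: 14 + 8 + 2 + 20 + ? = 65, so (1,4) = 21.
Row 5: 6 + 5 + 24 + 12 + ? = 65, so (5,4) = 18.
Using column 1: 14 + 17 + 3 + 6 + ? → (3,1) = 65 − 40 = 25.
Column 4 must total 65; the given cells sum to 58, so (3,4) = 7.

14 8 2 21 20 / 17 11 10 4 23 / 25 19 13 7 1 / 3 22 16 15 9 / 6 5 24 18 12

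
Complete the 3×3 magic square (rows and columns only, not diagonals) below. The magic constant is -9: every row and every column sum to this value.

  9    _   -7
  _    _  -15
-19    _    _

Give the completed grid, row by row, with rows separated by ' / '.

From row 1, -9 − (9 + (-7)) gives (1,2) = -11.
The remaining cell in column 1 is (2,1) = -9 − (-10) = 1.
The remaining cell in column 3 is (3,3) = -9 − (-22) = 13.
The remaining cell in row 2 is (2,2) = -9 − (-14) = 5.
Row 3: -19 + 13 + ? = -9, so (3,2) = -3.

9 -11 -7 / 1 5 -15 / -19 -3 13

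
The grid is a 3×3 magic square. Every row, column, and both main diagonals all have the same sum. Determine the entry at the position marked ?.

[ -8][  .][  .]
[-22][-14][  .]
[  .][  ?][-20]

-10

Main diagonal is complete and sums to -42; that is the magic constant.
Row 2: -22 + (-14) + ? = -42, so (2,3) = -6.
Column 1 must total -42; the given cells sum to -30, so (3,1) = -12.
Column 3 must total -42; the given cells sum to -26, so (1,3) = -16.
Row 1: -8 + (-16) + ? = -42, so (1,2) = -18.
The remaining cell in row 3 is (3,2) = -42 − (-32) = -10.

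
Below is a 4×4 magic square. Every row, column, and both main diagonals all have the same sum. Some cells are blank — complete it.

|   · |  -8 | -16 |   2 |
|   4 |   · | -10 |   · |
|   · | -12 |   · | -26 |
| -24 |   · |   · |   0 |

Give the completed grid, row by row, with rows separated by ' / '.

-22 -8 -16 2 / 4 -18 -10 -20 / -2 -12 -4 -26 / -24 -6 -14 0

Anti-diagonal is already complete: 2 + -10 + -12 + -24 = -44, so that is the magic constant.
Row 1 must total -44; the given cells sum to -22, so (1,1) = -22.
From column 1, -44 − (-22 + 4 + (-24)) gives (3,1) = -2.
Using column 4: 2 + (-26) + 0 + ? → (2,4) = -44 − (-24) = -20.
Row 2 must total -44; the given cells sum to -26, so (2,2) = -18.
The remaining cell in row 3 is (3,3) = -44 − (-40) = -4.
Column 2 needs -44; the known cells sum to -38, so (4,2) = -6.
From column 3, -44 − (-16 + (-10) + (-4)) gives (4,3) = -14.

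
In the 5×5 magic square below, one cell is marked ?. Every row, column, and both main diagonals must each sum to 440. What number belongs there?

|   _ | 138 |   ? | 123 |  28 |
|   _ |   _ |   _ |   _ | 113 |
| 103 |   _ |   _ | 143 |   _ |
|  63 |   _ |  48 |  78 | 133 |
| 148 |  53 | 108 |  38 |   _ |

Row 4: 63 + 48 + 78 + 133 + ? = 440, so (4,2) = 118.
Using row 5: 148 + 53 + 108 + 38 + ? → (5,5) = 440 − 347 = 93.
Column 4 must total 440; the given cells sum to 382, so (2,4) = 58.
Using column 5: 28 + 113 + 133 + 93 + ? → (3,5) = 440 − 367 = 73.
The remaining cell in anti-diagonal is (3,3) = 440 − 352 = 88.
Row 3 needs 440; the known cells sum to 407, so (3,2) = 33.
Column 2: 138 + 33 + 118 + 53 + ? = 440, so (2,2) = 98.
The remaining cell in main diagonal is (1,1) = 440 − 357 = 83.
Row 1: 83 + 138 + 123 + 28 + ? = 440, so (1,3) = 68.

68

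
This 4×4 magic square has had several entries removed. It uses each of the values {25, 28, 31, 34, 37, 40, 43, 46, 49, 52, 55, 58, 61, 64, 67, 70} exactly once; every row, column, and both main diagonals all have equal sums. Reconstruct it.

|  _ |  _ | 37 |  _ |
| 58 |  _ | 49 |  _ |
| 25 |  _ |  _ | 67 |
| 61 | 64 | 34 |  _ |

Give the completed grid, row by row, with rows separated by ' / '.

The 16 entries sum to 760, so each line sums to 760/4 = 190.
Row 4: 61 + 64 + 34 + ? = 190, so (4,4) = 31.
The remaining cell in column 1 is (1,1) = 190 − 144 = 46.
Column 3: 37 + 49 + 34 + ? = 190, so (3,3) = 70.
Main diagonal: 46 + 70 + 31 + ? = 190, so (2,2) = 43.
The remaining cell in row 2 is (2,4) = 190 − 150 = 40.
Row 3: 25 + 70 + 67 + ? = 190, so (3,2) = 28.
Column 2: 43 + 28 + 64 + ? = 190, so (1,2) = 55.
From column 4, 190 − (40 + 67 + 31) gives (1,4) = 52.

46 55 37 52 / 58 43 49 40 / 25 28 70 67 / 61 64 34 31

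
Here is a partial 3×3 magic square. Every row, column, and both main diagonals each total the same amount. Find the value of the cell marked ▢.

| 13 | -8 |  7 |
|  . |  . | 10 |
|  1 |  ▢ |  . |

16

Row 1 is complete and sums to 12; that is the magic constant.
Column 1: 13 + 1 + ? = 12, so (2,1) = -2.
From column 3, 12 − (7 + 10) gives (3,3) = -5.
Using main diagonal: 13 + (-5) + ? → (2,2) = 12 − 8 = 4.
Row 3: 1 + (-5) + ? = 12, so (3,2) = 16.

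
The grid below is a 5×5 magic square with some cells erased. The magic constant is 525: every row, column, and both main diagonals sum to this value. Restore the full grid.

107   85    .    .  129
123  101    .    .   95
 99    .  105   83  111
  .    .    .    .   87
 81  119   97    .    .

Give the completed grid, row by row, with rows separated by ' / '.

107 85 113 91 129 / 123 101 89 117 95 / 99 127 105 83 111 / 115 93 121 109 87 / 81 119 97 125 103

The remaining cell in row 3 is (3,2) = 525 − 398 = 127.
The remaining cell in column 1 is (4,1) = 525 − 410 = 115.
The remaining cell in column 2 is (4,2) = 525 − 432 = 93.
Column 5: 129 + 95 + 111 + 87 + ? = 525, so (5,5) = 103.
Main diagonal needs 525; the known cells sum to 416, so (4,4) = 109.
The remaining cell in anti-diagonal is (2,4) = 525 − 408 = 117.
The remaining cell in row 2 is (2,3) = 525 − 436 = 89.
Row 4 needs 525; the known cells sum to 404, so (4,3) = 121.
The remaining cell in row 5 is (5,4) = 525 − 400 = 125.
From column 3, 525 − (89 + 105 + 121 + 97) gives (1,3) = 113.
Column 4: 117 + 83 + 109 + 125 + ? = 525, so (1,4) = 91.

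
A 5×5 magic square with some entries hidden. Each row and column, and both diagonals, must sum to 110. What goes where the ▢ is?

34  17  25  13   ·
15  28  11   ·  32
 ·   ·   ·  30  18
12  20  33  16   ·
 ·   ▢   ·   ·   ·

Row 1: 34 + 17 + 25 + 13 + ? = 110, so (1,5) = 21.
From row 2, 110 − (15 + 28 + 11 + 32) gives (2,4) = 24.
The remaining cell in row 4 is (4,5) = 110 − 81 = 29.
Column 4 needs 110; the known cells sum to 83, so (5,4) = 27.
Column 5: 21 + 32 + 18 + 29 + ? = 110, so (5,5) = 10.
From main diagonal, 110 − (34 + 28 + 16 + 10) gives (3,3) = 22.
From anti-diagonal, 110 − (21 + 24 + 22 + 20) gives (5,1) = 23.
The remaining cell in column 1 is (3,1) = 110 − 84 = 26.
Column 3 must total 110; the given cells sum to 91, so (5,3) = 19.
Row 3: 26 + 22 + 30 + 18 + ? = 110, so (3,2) = 14.
Using row 5: 23 + 19 + 27 + 10 + ? → (5,2) = 110 − 79 = 31.

31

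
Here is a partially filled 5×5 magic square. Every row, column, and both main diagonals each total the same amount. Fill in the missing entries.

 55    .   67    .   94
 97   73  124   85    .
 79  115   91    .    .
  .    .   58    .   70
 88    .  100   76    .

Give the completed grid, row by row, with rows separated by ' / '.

Column 3 is already complete: 67 + 124 + 91 + 58 + 100 = 440, so that is the magic constant.
The remaining cell in row 2 is (2,5) = 440 − 379 = 61.
Column 1 must total 440; the given cells sum to 319, so (4,1) = 121.
Anti-diagonal needs 440; the known cells sum to 358, so (4,2) = 82.
Row 4: 121 + 82 + 58 + 70 + ? = 440, so (4,4) = 109.
Using main diagonal: 55 + 73 + 91 + 109 + ? → (5,5) = 440 − 328 = 112.
From row 5, 440 − (88 + 100 + 76 + 112) gives (5,2) = 64.
Column 2: 73 + 115 + 82 + 64 + ? = 440, so (1,2) = 106.
From column 5, 440 − (94 + 61 + 70 + 112) gives (3,5) = 103.
Row 1 must total 440; the given cells sum to 322, so (1,4) = 118.
Row 3: 79 + 115 + 91 + 103 + ? = 440, so (3,4) = 52.

55 106 67 118 94 / 97 73 124 85 61 / 79 115 91 52 103 / 121 82 58 109 70 / 88 64 100 76 112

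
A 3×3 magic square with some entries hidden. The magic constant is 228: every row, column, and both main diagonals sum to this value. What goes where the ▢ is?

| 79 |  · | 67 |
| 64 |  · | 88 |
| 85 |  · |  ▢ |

73

Row 1 needs 228; the known cells sum to 146, so (1,2) = 82.
Row 2 must total 228; the given cells sum to 152, so (2,2) = 76.
The remaining cell in column 2 is (3,2) = 228 − 158 = 70.
Using column 3: 67 + 88 + ? → (3,3) = 228 − 155 = 73.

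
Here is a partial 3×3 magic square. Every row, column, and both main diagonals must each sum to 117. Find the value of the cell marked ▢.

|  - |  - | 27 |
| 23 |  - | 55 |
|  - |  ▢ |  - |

31

From row 2, 117 − (23 + 55) gives (2,2) = 39.
The remaining cell in column 3 is (3,3) = 117 − 82 = 35.
From main diagonal, 117 − (39 + 35) gives (1,1) = 43.
Anti-diagonal needs 117; the known cells sum to 66, so (3,1) = 51.
Using row 1: 43 + 27 + ? → (1,2) = 117 − 70 = 47.
Using row 3: 51 + 35 + ? → (3,2) = 117 − 86 = 31.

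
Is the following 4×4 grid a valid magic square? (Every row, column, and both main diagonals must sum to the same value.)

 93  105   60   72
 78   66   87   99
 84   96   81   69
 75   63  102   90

Yes

Row 1: 93 + 105 + 60 + 72 = 330.
Row 2: 78 + 66 + 87 + 99 = 330.
Row 3: 84 + 96 + 81 + 69 = 330.
Row 4: 75 + 63 + 102 + 90 = 330.
Column 1: 93 + 78 + 84 + 75 = 330.
Column 2: 105 + 66 + 96 + 63 = 330.
Column 3: 60 + 87 + 81 + 102 = 330.
Column 4: 72 + 99 + 69 + 90 = 330.
Main diagonal: 93 + 66 + 81 + 90 = 330.
Anti-diagonal: 72 + 87 + 96 + 75 = 330.
All lines sum to 330.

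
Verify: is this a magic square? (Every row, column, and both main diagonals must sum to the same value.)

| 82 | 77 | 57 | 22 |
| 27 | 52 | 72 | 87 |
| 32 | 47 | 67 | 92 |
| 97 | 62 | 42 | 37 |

Row 1: 82 + 77 + 57 + 22 = 238.
Row 2: 27 + 52 + 72 + 87 = 238.
Row 3: 32 + 47 + 67 + 92 = 238.
Row 4: 97 + 62 + 42 + 37 = 238.
Column 1: 82 + 27 + 32 + 97 = 238.
Column 2: 77 + 52 + 47 + 62 = 238.
Column 3: 57 + 72 + 67 + 42 = 238.
Column 4: 22 + 87 + 92 + 37 = 238.
Main diagonal: 82 + 52 + 67 + 37 = 238.
Anti-diagonal: 22 + 72 + 47 + 97 = 238.
All lines sum to 238.

Yes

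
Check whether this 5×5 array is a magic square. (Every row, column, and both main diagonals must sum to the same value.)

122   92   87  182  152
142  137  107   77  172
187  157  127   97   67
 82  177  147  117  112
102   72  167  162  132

Row 1: 122 + 92 + 87 + 182 + 152 = 635.
Row 2: 142 + 137 + 107 + 77 + 172 = 635.
Row 3: 187 + 157 + 127 + 97 + 67 = 635.
Row 4: 82 + 177 + 147 + 117 + 112 = 635.
Row 5: 102 + 72 + 167 + 162 + 132 = 635.
Column 1: 122 + 142 + 187 + 82 + 102 = 635.
Column 2: 92 + 137 + 157 + 177 + 72 = 635.
Column 3: 87 + 107 + 127 + 147 + 167 = 635.
Column 4: 182 + 77 + 97 + 117 + 162 = 635.
Column 5: 152 + 172 + 67 + 112 + 132 = 635.
Main diagonal: 122 + 137 + 127 + 117 + 132 = 635.
Anti-diagonal: 152 + 77 + 127 + 177 + 102 = 635.
All lines sum to 635.

Yes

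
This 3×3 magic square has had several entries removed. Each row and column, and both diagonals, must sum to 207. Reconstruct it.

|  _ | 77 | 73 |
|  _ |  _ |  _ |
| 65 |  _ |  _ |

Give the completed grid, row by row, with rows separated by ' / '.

Row 1 needs 207; the known cells sum to 150, so (1,1) = 57.
Column 1 needs 207; the known cells sum to 122, so (2,1) = 85.
Anti-diagonal needs 207; the known cells sum to 138, so (2,2) = 69.
Row 2 must total 207; the given cells sum to 154, so (2,3) = 53.
Column 2: 77 + 69 + ? = 207, so (3,2) = 61.
Using column 3: 73 + 53 + ? → (3,3) = 207 − 126 = 81.

57 77 73 / 85 69 53 / 65 61 81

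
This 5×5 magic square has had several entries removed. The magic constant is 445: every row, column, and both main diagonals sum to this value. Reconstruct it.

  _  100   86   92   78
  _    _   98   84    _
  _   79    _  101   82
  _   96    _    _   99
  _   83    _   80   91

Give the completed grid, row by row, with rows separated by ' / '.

Row 1 needs 445; the known cells sum to 356, so (1,1) = 89.
The remaining cell in column 2 is (2,2) = 445 − 358 = 87.
Column 4 must total 445; the given cells sum to 357, so (4,4) = 88.
The remaining cell in column 5 is (2,5) = 445 − 350 = 95.
Main diagonal needs 445; the known cells sum to 355, so (3,3) = 90.
From anti-diagonal, 445 − (78 + 84 + 90 + 96) gives (5,1) = 97.
From row 2, 445 − (87 + 98 + 84 + 95) gives (2,1) = 81.
The remaining cell in row 3 is (3,1) = 445 − 352 = 93.
Row 5 needs 445; the known cells sum to 351, so (5,3) = 94.
Column 1 needs 445; the known cells sum to 360, so (4,1) = 85.
Using column 3: 86 + 98 + 90 + 94 + ? → (4,3) = 445 − 368 = 77.

89 100 86 92 78 / 81 87 98 84 95 / 93 79 90 101 82 / 85 96 77 88 99 / 97 83 94 80 91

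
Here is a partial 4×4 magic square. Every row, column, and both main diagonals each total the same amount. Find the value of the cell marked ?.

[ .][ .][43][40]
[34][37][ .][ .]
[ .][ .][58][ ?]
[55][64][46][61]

Row 4 is complete and sums to 226; that is the magic constant.
Using column 3: 43 + 58 + 46 + ? → (2,3) = 226 − 147 = 79.
Main diagonal needs 226; the known cells sum to 156, so (1,1) = 70.
Anti-diagonal must total 226; the given cells sum to 174, so (3,2) = 52.
Row 1 needs 226; the known cells sum to 153, so (1,2) = 73.
Row 2 must total 226; the given cells sum to 150, so (2,4) = 76.
Column 1 needs 226; the known cells sum to 159, so (3,1) = 67.
Column 4: 40 + 76 + 61 + ? = 226, so (3,4) = 49.

49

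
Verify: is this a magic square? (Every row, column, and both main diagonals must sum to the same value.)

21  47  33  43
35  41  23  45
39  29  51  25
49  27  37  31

Yes

Row 1: 21 + 47 + 33 + 43 = 144.
Row 2: 35 + 41 + 23 + 45 = 144.
Row 3: 39 + 29 + 51 + 25 = 144.
Row 4: 49 + 27 + 37 + 31 = 144.
Column 1: 21 + 35 + 39 + 49 = 144.
Column 2: 47 + 41 + 29 + 27 = 144.
Column 3: 33 + 23 + 51 + 37 = 144.
Column 4: 43 + 45 + 25 + 31 = 144.
Main diagonal: 21 + 41 + 51 + 31 = 144.
Anti-diagonal: 43 + 23 + 29 + 49 = 144.
All lines sum to 144.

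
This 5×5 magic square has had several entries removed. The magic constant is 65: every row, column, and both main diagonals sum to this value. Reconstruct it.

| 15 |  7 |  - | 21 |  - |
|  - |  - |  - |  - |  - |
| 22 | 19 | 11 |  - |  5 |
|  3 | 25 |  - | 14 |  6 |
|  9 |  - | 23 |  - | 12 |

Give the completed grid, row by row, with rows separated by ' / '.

15 7 4 21 18 / 16 13 10 2 24 / 22 19 11 8 5 / 3 25 17 14 6 / 9 1 23 20 12

The remaining cell in row 3 is (3,4) = 65 − 57 = 8.
The remaining cell in row 4 is (4,3) = 65 − 48 = 17.
Column 1 needs 65; the known cells sum to 49, so (2,1) = 16.
Using main diagonal: 15 + 11 + 14 + 12 + ? → (2,2) = 65 − 52 = 13.
Column 2 must total 65; the given cells sum to 64, so (5,2) = 1.
From row 5, 65 − (9 + 1 + 23 + 12) gives (5,4) = 20.
Column 4: 21 + 8 + 14 + 20 + ? = 65, so (2,4) = 2.
Anti-diagonal: 2 + 11 + 25 + 9 + ? = 65, so (1,5) = 18.
Row 1 must total 65; the given cells sum to 61, so (1,3) = 4.
From column 3, 65 − (4 + 11 + 17 + 23) gives (2,3) = 10.
Column 5: 18 + 5 + 6 + 12 + ? = 65, so (2,5) = 24.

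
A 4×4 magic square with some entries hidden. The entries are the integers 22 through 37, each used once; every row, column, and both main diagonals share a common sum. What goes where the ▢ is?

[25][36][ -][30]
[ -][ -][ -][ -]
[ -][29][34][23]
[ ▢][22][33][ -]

35

The entries are 22 through 37, which sum to 472, so each line sums to 472/4 = 118.
Row 1 must total 118; the given cells sum to 91, so (1,3) = 27.
Row 3: 29 + 34 + 23 + ? = 118, so (3,1) = 32.
Column 2: 36 + 29 + 22 + ? = 118, so (2,2) = 31.
Using column 3: 27 + 34 + 33 + ? → (2,3) = 118 − 94 = 24.
From main diagonal, 118 − (25 + 31 + 34) gives (4,4) = 28.
Anti-diagonal must total 118; the given cells sum to 83, so (4,1) = 35.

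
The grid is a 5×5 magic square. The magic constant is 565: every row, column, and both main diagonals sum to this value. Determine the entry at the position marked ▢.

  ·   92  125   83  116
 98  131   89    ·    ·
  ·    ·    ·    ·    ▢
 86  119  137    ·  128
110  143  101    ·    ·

From row 1, 565 − (92 + 125 + 83 + 116) gives (1,1) = 149.
The remaining cell in row 4 is (4,4) = 565 − 470 = 95.
Column 1: 149 + 98 + 86 + 110 + ? = 565, so (3,1) = 122.
From column 2, 565 − (92 + 131 + 119 + 143) gives (3,2) = 80.
Using column 3: 125 + 89 + 137 + 101 + ? → (3,3) = 565 − 452 = 113.
From main diagonal, 565 − (149 + 131 + 113 + 95) gives (5,5) = 77.
From anti-diagonal, 565 − (116 + 113 + 119 + 110) gives (2,4) = 107.
Row 2 must total 565; the given cells sum to 425, so (2,5) = 140.
Row 5: 110 + 143 + 101 + 77 + ? = 565, so (5,4) = 134.
Column 4 needs 565; the known cells sum to 419, so (3,4) = 146.
From column 5, 565 − (116 + 140 + 128 + 77) gives (3,5) = 104.

104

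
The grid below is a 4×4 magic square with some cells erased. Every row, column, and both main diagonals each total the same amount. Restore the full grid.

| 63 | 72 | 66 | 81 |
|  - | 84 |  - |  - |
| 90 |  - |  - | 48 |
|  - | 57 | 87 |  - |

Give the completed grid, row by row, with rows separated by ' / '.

63 72 66 81 / 51 84 54 93 / 90 69 75 48 / 78 57 87 60

Row 1 is already complete: 63 + 72 + 66 + 81 = 282, so that is the magic constant.
The remaining cell in column 2 is (3,2) = 282 − 213 = 69.
Row 3 needs 282; the known cells sum to 207, so (3,3) = 75.
Column 3 needs 282; the known cells sum to 228, so (2,3) = 54.
The remaining cell in main diagonal is (4,4) = 282 − 222 = 60.
Anti-diagonal must total 282; the given cells sum to 204, so (4,1) = 78.
From column 1, 282 − (63 + 90 + 78) gives (2,1) = 51.
From column 4, 282 − (81 + 48 + 60) gives (2,4) = 93.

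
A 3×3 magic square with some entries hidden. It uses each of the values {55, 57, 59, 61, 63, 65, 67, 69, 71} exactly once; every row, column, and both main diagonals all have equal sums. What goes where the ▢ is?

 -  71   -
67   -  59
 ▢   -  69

The 9 entries sum to 567, so each line sums to 567/3 = 189.
Row 2: 67 + 59 + ? = 189, so (2,2) = 63.
Column 2 needs 189; the known cells sum to 134, so (3,2) = 55.
The remaining cell in column 3 is (1,3) = 189 − 128 = 61.
The remaining cell in main diagonal is (1,1) = 189 − 132 = 57.
Using anti-diagonal: 61 + 63 + ? → (3,1) = 189 − 124 = 65.

65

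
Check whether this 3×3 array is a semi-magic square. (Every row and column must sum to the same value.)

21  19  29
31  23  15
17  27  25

Yes

Row 1: 21 + 19 + 29 = 69.
Row 2: 31 + 23 + 15 = 69.
Row 3: 17 + 27 + 25 = 69.
Column 1: 21 + 31 + 17 = 69.
Column 2: 19 + 23 + 27 = 69.
Column 3: 29 + 15 + 25 = 69.
All lines sum to 69.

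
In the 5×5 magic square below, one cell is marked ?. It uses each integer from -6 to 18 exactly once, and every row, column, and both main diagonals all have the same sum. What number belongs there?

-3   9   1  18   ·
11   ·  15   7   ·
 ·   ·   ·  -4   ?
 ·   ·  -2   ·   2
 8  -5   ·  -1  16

13

The entries are -6 through 18, which sum to 150, so each line sums to 150/5 = 30.
Row 1 must total 30; the given cells sum to 25, so (1,5) = 5.
Row 5 needs 30; the known cells sum to 18, so (5,3) = 12.
From column 3, 30 − (1 + 15 + (-2) + 12) gives (3,3) = 4.
Column 4: 18 + 7 + (-4) + (-1) + ? = 30, so (4,4) = 10.
Main diagonal needs 30; the known cells sum to 27, so (2,2) = 3.
Anti-diagonal: 5 + 7 + 4 + 8 + ? = 30, so (4,2) = 6.
From row 2, 30 − (11 + 3 + 15 + 7) gives (2,5) = -6.
Row 4 needs 30; the known cells sum to 16, so (4,1) = 14.
Column 1: -3 + 11 + 14 + 8 + ? = 30, so (3,1) = 0.
The remaining cell in column 2 is (3,2) = 30 − 13 = 17.
Column 5 needs 30; the known cells sum to 17, so (3,5) = 13.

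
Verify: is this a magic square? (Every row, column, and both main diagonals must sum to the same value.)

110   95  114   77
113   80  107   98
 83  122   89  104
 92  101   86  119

No — column 3 sums to 396 but column 1 sums to 398.

Row 1: 110 + 95 + 114 + 77 = 396.
Row 2: 113 + 80 + 107 + 98 = 398.
Row 3: 83 + 122 + 89 + 104 = 398.
Row 4: 92 + 101 + 86 + 119 = 398.
Column 1: 110 + 113 + 83 + 92 = 398.
Column 2: 95 + 80 + 122 + 101 = 398.
Column 3: 114 + 107 + 89 + 86 = 396.
Column 4: 77 + 98 + 104 + 119 = 398.
Main diagonal: 110 + 80 + 89 + 119 = 398.
Anti-diagonal: 77 + 107 + 122 + 92 = 398.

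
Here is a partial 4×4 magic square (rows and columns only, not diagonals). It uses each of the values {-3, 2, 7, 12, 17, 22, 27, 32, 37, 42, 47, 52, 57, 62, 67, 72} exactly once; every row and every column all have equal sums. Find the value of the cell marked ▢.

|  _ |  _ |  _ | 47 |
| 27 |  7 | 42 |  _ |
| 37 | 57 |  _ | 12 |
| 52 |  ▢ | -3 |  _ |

The 16 entries sum to 552, so each line sums to 552/4 = 138.
Row 2 needs 138; the known cells sum to 76, so (2,4) = 62.
Row 3 must total 138; the given cells sum to 106, so (3,3) = 32.
From column 1, 138 − (27 + 37 + 52) gives (1,1) = 22.
The remaining cell in column 3 is (1,3) = 138 − 71 = 67.
The remaining cell in column 4 is (4,4) = 138 − 121 = 17.
Row 1 needs 138; the known cells sum to 136, so (1,2) = 2.
The remaining cell in row 4 is (4,2) = 138 − 66 = 72.

72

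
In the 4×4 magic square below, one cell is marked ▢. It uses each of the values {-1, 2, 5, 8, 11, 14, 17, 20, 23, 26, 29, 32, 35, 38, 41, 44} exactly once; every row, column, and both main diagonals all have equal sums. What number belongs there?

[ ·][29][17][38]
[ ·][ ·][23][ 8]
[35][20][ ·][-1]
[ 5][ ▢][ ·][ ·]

The 16 entries sum to 344, so each line sums to 344/4 = 86.
Using row 1: 29 + 17 + 38 + ? → (1,1) = 86 − 84 = 2.
Row 3 must total 86; the given cells sum to 54, so (3,3) = 32.
The remaining cell in column 1 is (2,1) = 86 − 42 = 44.
Column 3 needs 86; the known cells sum to 72, so (4,3) = 14.
The remaining cell in column 4 is (4,4) = 86 − 45 = 41.
Main diagonal must total 86; the given cells sum to 75, so (2,2) = 11.
Using row 4: 5 + 14 + 41 + ? → (4,2) = 86 − 60 = 26.

26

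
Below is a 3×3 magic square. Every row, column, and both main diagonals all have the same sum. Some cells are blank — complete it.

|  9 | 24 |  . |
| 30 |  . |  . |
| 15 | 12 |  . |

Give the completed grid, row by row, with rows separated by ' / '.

9 24 21 / 30 18 6 / 15 12 27

Column 1 is already complete: 9 + 30 + 15 = 54, so that is the magic constant.
The remaining cell in row 1 is (1,3) = 54 − 33 = 21.
From row 3, 54 − (15 + 12) gives (3,3) = 27.
Using column 2: 24 + 12 + ? → (2,2) = 54 − 36 = 18.
Using column 3: 21 + 27 + ? → (2,3) = 54 − 48 = 6.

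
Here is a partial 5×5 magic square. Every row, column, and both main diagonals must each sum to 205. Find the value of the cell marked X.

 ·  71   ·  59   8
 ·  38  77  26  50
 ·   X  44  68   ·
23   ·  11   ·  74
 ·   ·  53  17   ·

5

Row 2 needs 205; the known cells sum to 191, so (2,1) = 14.
Column 3 needs 205; the known cells sum to 185, so (1,3) = 20.
Column 4 needs 205; the known cells sum to 170, so (4,4) = 35.
From row 1, 205 − (71 + 20 + 59 + 8) gives (1,1) = 47.
The remaining cell in row 4 is (4,2) = 205 − 143 = 62.
Main diagonal must total 205; the given cells sum to 164, so (5,5) = 41.
From anti-diagonal, 205 − (8 + 26 + 44 + 62) gives (5,1) = 65.
From row 5, 205 − (65 + 53 + 17 + 41) gives (5,2) = 29.
From column 1, 205 − (47 + 14 + 23 + 65) gives (3,1) = 56.
Column 2: 71 + 38 + 62 + 29 + ? = 205, so (3,2) = 5.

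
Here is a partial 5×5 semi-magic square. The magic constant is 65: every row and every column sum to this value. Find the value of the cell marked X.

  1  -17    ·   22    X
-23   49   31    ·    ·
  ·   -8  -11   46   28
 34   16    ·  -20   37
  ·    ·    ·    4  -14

19

Row 3 must total 65; the given cells sum to 55, so (3,1) = 10.
From row 4, 65 − (34 + 16 + (-20) + 37) gives (4,3) = -2.
Column 1: 1 + (-23) + 10 + 34 + ? = 65, so (5,1) = 43.
Column 2 must total 65; the given cells sum to 40, so (5,2) = 25.
From column 4, 65 − (22 + 46 + (-20) + 4) gives (2,4) = 13.
Row 2 needs 65; the known cells sum to 70, so (2,5) = -5.
Row 5 needs 65; the known cells sum to 58, so (5,3) = 7.
Using column 3: 31 + (-11) + (-2) + 7 + ? → (1,3) = 65 − 25 = 40.
Column 5 must total 65; the given cells sum to 46, so (1,5) = 19.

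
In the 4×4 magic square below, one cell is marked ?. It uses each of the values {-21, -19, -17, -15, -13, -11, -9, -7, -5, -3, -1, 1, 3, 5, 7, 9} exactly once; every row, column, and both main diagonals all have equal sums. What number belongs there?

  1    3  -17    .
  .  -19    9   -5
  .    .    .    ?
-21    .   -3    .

-15

The 16 entries sum to -96, so each line sums to -96/4 = -24.
Using row 1: 1 + 3 + (-17) + ? → (1,4) = -24 − (-13) = -11.
Using row 2: -19 + 9 + (-5) + ? → (2,1) = -24 − (-15) = -9.
From column 1, -24 − (1 + (-9) + (-21)) gives (3,1) = 5.
The remaining cell in column 3 is (3,3) = -24 − (-11) = -13.
The remaining cell in main diagonal is (4,4) = -24 − (-31) = 7.
Using anti-diagonal: -11 + 9 + (-21) + ? → (3,2) = -24 − (-23) = -1.
Row 3 needs -24; the known cells sum to -9, so (3,4) = -15.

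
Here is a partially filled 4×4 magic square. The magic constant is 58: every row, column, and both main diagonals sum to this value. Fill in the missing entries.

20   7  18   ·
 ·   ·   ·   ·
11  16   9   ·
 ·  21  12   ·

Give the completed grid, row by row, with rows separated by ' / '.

From row 1, 58 − (20 + 7 + 18) gives (1,4) = 13.
Using row 3: 11 + 16 + 9 + ? → (3,4) = 58 − 36 = 22.
Column 2 needs 58; the known cells sum to 44, so (2,2) = 14.
Column 3: 18 + 9 + 12 + ? = 58, so (2,3) = 19.
Using main diagonal: 20 + 14 + 9 + ? → (4,4) = 58 − 43 = 15.
Using anti-diagonal: 13 + 19 + 16 + ? → (4,1) = 58 − 48 = 10.
Using column 1: 20 + 11 + 10 + ? → (2,1) = 58 − 41 = 17.
Column 4 needs 58; the known cells sum to 50, so (2,4) = 8.

20 7 18 13 / 17 14 19 8 / 11 16 9 22 / 10 21 12 15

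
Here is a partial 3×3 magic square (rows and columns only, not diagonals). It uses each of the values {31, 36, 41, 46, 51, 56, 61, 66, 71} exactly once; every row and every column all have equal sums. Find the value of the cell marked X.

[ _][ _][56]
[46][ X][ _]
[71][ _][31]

The 9 entries sum to 459, so each line sums to 459/3 = 153.
Row 3 must total 153; the given cells sum to 102, so (3,2) = 51.
From column 1, 153 − (46 + 71) gives (1,1) = 36.
Using column 3: 56 + 31 + ? → (2,3) = 153 − 87 = 66.
Row 1 needs 153; the known cells sum to 92, so (1,2) = 61.
From row 2, 153 − (46 + 66) gives (2,2) = 41.

41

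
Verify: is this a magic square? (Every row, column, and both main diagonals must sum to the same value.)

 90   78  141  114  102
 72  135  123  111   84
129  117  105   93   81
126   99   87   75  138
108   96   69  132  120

Row 1: 90 + 78 + 141 + 114 + 102 = 525.
Row 2: 72 + 135 + 123 + 111 + 84 = 525.
Row 3: 129 + 117 + 105 + 93 + 81 = 525.
Row 4: 126 + 99 + 87 + 75 + 138 = 525.
Row 5: 108 + 96 + 69 + 132 + 120 = 525.
Column 1: 90 + 72 + 129 + 126 + 108 = 525.
Column 2: 78 + 135 + 117 + 99 + 96 = 525.
Column 3: 141 + 123 + 105 + 87 + 69 = 525.
Column 4: 114 + 111 + 93 + 75 + 132 = 525.
Column 5: 102 + 84 + 81 + 138 + 120 = 525.
Main diagonal: 90 + 135 + 105 + 75 + 120 = 525.
Anti-diagonal: 102 + 111 + 105 + 99 + 108 = 525.
All lines sum to 525.

Yes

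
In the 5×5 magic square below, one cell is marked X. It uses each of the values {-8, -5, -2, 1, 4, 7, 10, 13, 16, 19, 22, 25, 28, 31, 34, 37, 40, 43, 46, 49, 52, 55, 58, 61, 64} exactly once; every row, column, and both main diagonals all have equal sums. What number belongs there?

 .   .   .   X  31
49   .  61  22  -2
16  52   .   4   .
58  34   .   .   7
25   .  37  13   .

The 25 entries sum to 700, so each line sums to 700/5 = 140.
The remaining cell in row 2 is (2,2) = 140 − 130 = 10.
Column 1 needs 140; the known cells sum to 148, so (1,1) = -8.
Using anti-diagonal: 31 + 22 + 34 + 25 + ? → (3,3) = 140 − 112 = 28.
The remaining cell in row 3 is (3,5) = 140 − 100 = 40.
Column 5 must total 140; the given cells sum to 76, so (5,5) = 64.
Main diagonal needs 140; the known cells sum to 94, so (4,4) = 46.
From row 4, 140 − (58 + 34 + 46 + 7) gives (4,3) = -5.
Row 5 needs 140; the known cells sum to 139, so (5,2) = 1.
Column 2: 10 + 52 + 34 + 1 + ? = 140, so (1,2) = 43.
The remaining cell in column 3 is (1,3) = 140 − 121 = 19.
Column 4: 22 + 4 + 46 + 13 + ? = 140, so (1,4) = 55.

55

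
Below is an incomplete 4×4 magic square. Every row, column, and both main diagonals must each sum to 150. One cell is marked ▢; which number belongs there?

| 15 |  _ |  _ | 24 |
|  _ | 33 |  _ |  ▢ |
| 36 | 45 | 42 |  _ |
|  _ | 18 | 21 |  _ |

39

Row 3 needs 150; the known cells sum to 123, so (3,4) = 27.
From column 2, 150 − (33 + 45 + 18) gives (1,2) = 54.
The remaining cell in main diagonal is (4,4) = 150 − 90 = 60.
From row 1, 150 − (15 + 54 + 24) gives (1,3) = 57.
Row 4 must total 150; the given cells sum to 99, so (4,1) = 51.
Using column 1: 15 + 36 + 51 + ? → (2,1) = 150 − 102 = 48.
Column 3 needs 150; the known cells sum to 120, so (2,3) = 30.
Using column 4: 24 + 27 + 60 + ? → (2,4) = 150 − 111 = 39.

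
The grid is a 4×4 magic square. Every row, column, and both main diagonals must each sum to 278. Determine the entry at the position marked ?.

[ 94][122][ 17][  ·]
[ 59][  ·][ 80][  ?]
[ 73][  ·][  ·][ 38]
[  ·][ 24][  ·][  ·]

Row 1 needs 278; the known cells sum to 233, so (1,4) = 45.
From column 1, 278 − (94 + 59 + 73) gives (4,1) = 52.
Using anti-diagonal: 45 + 80 + 52 + ? → (3,2) = 278 − 177 = 101.
Using row 3: 73 + 101 + 38 + ? → (3,3) = 278 − 212 = 66.
From column 2, 278 − (122 + 101 + 24) gives (2,2) = 31.
Column 3 needs 278; the known cells sum to 163, so (4,3) = 115.
Using main diagonal: 94 + 31 + 66 + ? → (4,4) = 278 − 191 = 87.
Row 2 must total 278; the given cells sum to 170, so (2,4) = 108.

108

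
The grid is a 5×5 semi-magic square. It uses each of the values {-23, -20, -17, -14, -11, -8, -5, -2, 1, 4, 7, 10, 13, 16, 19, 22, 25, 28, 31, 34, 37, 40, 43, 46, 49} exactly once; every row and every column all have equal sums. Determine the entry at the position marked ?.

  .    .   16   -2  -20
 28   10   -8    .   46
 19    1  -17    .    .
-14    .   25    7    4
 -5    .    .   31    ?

The 25 entries sum to 325, so each line sums to 325/5 = 65.
The remaining cell in row 2 is (2,4) = 65 − 76 = -11.
Row 4 must total 65; the given cells sum to 22, so (4,2) = 43.
Using column 1: 28 + 19 + (-14) + (-5) + ? → (1,1) = 65 − 28 = 37.
Column 3 needs 65; the known cells sum to 16, so (5,3) = 49.
Using column 4: -2 + (-11) + 7 + 31 + ? → (3,4) = 65 − 25 = 40.
Row 1: 37 + 16 + (-2) + (-20) + ? = 65, so (1,2) = 34.
Row 3: 19 + 1 + (-17) + 40 + ? = 65, so (3,5) = 22.
Column 2: 34 + 10 + 1 + 43 + ? = 65, so (5,2) = -23.
The remaining cell in column 5 is (5,5) = 65 − 52 = 13.

13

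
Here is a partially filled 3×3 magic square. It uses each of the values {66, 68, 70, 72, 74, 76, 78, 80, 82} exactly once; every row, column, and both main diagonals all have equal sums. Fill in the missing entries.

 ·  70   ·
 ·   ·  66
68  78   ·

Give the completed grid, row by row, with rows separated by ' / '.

72 70 80 / 82 74 66 / 68 78 76

The 9 entries sum to 666, so each line sums to 666/3 = 222.
Row 3 must total 222; the given cells sum to 146, so (3,3) = 76.
The remaining cell in column 2 is (2,2) = 222 − 148 = 74.
Column 3 must total 222; the given cells sum to 142, so (1,3) = 80.
Main diagonal needs 222; the known cells sum to 150, so (1,1) = 72.
Using row 2: 74 + 66 + ? → (2,1) = 222 − 140 = 82.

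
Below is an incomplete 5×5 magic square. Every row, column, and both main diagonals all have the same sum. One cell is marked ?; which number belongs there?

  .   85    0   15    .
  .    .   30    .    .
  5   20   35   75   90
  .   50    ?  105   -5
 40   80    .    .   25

65

Row 3 is complete and sums to 225; that is the magic constant.
Using column 2: 85 + 20 + 50 + 80 + ? → (2,2) = 225 − 235 = -10.
Main diagonal needs 225; the known cells sum to 155, so (1,1) = 70.
Using row 1: 70 + 85 + 0 + 15 + ? → (1,5) = 225 − 170 = 55.
The remaining cell in column 5 is (2,5) = 225 − 165 = 60.
From anti-diagonal, 225 − (55 + 35 + 50 + 40) gives (2,4) = 45.
Row 2 needs 225; the known cells sum to 125, so (2,1) = 100.
The remaining cell in column 1 is (4,1) = 225 − 215 = 10.
Using column 4: 15 + 45 + 75 + 105 + ? → (5,4) = 225 − 240 = -15.
Row 4 needs 225; the known cells sum to 160, so (4,3) = 65.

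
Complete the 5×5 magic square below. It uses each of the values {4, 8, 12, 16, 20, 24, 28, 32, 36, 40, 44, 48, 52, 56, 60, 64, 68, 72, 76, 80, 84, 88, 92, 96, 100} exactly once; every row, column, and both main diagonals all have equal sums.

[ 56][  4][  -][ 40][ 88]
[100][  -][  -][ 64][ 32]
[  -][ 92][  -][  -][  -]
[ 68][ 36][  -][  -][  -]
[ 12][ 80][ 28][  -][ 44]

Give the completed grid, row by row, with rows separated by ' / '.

The 25 entries sum to 1300, so each line sums to 1300/5 = 260.
Row 1: 56 + 4 + 40 + 88 + ? = 260, so (1,3) = 72.
From row 5, 260 − (12 + 80 + 28 + 44) gives (5,4) = 96.
Column 1 needs 260; the known cells sum to 236, so (3,1) = 24.
Using column 2: 4 + 92 + 36 + 80 + ? → (2,2) = 260 − 212 = 48.
The remaining cell in anti-diagonal is (3,3) = 260 − 200 = 60.
Row 2: 100 + 48 + 64 + 32 + ? = 260, so (2,3) = 16.
Column 3 must total 260; the given cells sum to 176, so (4,3) = 84.
Main diagonal: 56 + 48 + 60 + 44 + ? = 260, so (4,4) = 52.
The remaining cell in row 4 is (4,5) = 260 − 240 = 20.
From column 4, 260 − (40 + 64 + 52 + 96) gives (3,4) = 8.
The remaining cell in column 5 is (3,5) = 260 − 184 = 76.

56 4 72 40 88 / 100 48 16 64 32 / 24 92 60 8 76 / 68 36 84 52 20 / 12 80 28 96 44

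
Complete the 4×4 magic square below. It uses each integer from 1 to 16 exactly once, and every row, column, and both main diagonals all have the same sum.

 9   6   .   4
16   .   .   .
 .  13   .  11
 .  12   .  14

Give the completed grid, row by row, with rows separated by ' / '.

The entries are 1 through 16, which sum to 136, so each line sums to 136/4 = 34.
The remaining cell in row 1 is (1,3) = 34 − 19 = 15.
From column 2, 34 − (6 + 13 + 12) gives (2,2) = 3.
Using column 4: 4 + 11 + 14 + ? → (2,4) = 34 − 29 = 5.
Using main diagonal: 9 + 3 + 14 + ? → (3,3) = 34 − 26 = 8.
The remaining cell in row 2 is (2,3) = 34 − 24 = 10.
Row 3 needs 34; the known cells sum to 32, so (3,1) = 2.
Column 1 must total 34; the given cells sum to 27, so (4,1) = 7.
Using column 3: 15 + 10 + 8 + ? → (4,3) = 34 − 33 = 1.

9 6 15 4 / 16 3 10 5 / 2 13 8 11 / 7 12 1 14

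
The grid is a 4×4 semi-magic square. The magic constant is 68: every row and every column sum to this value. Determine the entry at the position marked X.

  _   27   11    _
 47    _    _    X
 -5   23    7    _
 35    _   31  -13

Row 3 needs 68; the known cells sum to 25, so (3,4) = 43.
Using row 4: 35 + 31 + (-13) + ? → (4,2) = 68 − 53 = 15.
Using column 1: 47 + (-5) + 35 + ? → (1,1) = 68 − 77 = -9.
Using column 2: 27 + 23 + 15 + ? → (2,2) = 68 − 65 = 3.
Column 3 must total 68; the given cells sum to 49, so (2,3) = 19.
Row 1 needs 68; the known cells sum to 29, so (1,4) = 39.
Row 2 must total 68; the given cells sum to 69, so (2,4) = -1.

-1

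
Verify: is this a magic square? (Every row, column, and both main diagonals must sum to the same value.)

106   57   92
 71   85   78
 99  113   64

No — row 1 sums to 255 but anti-diagonal sums to 276.

Row 1: 106 + 57 + 92 = 255.
Row 2: 71 + 85 + 78 = 234.
Row 3: 99 + 113 + 64 = 276.
Column 1: 106 + 71 + 99 = 276.
Column 2: 57 + 85 + 113 = 255.
Column 3: 92 + 78 + 64 = 234.
Main diagonal: 106 + 85 + 64 = 255.
Anti-diagonal: 92 + 85 + 99 = 276.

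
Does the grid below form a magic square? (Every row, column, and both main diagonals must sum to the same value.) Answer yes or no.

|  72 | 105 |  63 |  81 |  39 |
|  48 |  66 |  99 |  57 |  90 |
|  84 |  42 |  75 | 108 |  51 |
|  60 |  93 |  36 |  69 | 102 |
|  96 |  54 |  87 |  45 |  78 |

Yes

Row 1: 72 + 105 + 63 + 81 + 39 = 360.
Row 2: 48 + 66 + 99 + 57 + 90 = 360.
Row 3: 84 + 42 + 75 + 108 + 51 = 360.
Row 4: 60 + 93 + 36 + 69 + 102 = 360.
Row 5: 96 + 54 + 87 + 45 + 78 = 360.
Column 1: 72 + 48 + 84 + 60 + 96 = 360.
Column 2: 105 + 66 + 42 + 93 + 54 = 360.
Column 3: 63 + 99 + 75 + 36 + 87 = 360.
Column 4: 81 + 57 + 108 + 69 + 45 = 360.
Column 5: 39 + 90 + 51 + 102 + 78 = 360.
Main diagonal: 72 + 66 + 75 + 69 + 78 = 360.
Anti-diagonal: 39 + 57 + 75 + 93 + 96 = 360.
All lines sum to 360.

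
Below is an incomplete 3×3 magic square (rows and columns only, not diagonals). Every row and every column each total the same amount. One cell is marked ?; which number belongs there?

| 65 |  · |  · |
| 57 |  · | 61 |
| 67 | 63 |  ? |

Column 1 is complete and sums to 189; that is the magic constant.
The remaining cell in row 2 is (2,2) = 189 − 118 = 71.
The remaining cell in row 3 is (3,3) = 189 − 130 = 59.

59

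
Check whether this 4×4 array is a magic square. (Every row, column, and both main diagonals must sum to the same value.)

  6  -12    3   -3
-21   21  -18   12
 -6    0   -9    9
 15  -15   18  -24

Yes

Row 1: 6 + (-12) + 3 + (-3) = -6.
Row 2: -21 + 21 + (-18) + 12 = -6.
Row 3: -6 + 0 + (-9) + 9 = -6.
Row 4: 15 + (-15) + 18 + (-24) = -6.
Column 1: 6 + (-21) + (-6) + 15 = -6.
Column 2: -12 + 21 + 0 + (-15) = -6.
Column 3: 3 + (-18) + (-9) + 18 = -6.
Column 4: -3 + 12 + 9 + (-24) = -6.
Main diagonal: 6 + 21 + (-9) + (-24) = -6.
Anti-diagonal: -3 + (-18) + 0 + 15 = -6.
All lines sum to -6.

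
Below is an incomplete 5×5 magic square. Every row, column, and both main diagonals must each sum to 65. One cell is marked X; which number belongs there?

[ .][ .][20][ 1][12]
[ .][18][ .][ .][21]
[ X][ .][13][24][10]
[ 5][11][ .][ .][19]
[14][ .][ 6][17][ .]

16

Column 5: 12 + 21 + 10 + 19 + ? = 65, so (5,5) = 3.
The remaining cell in anti-diagonal is (2,4) = 65 − 50 = 15.
From row 5, 65 − (14 + 6 + 17 + 3) gives (5,2) = 25.
Column 4 must total 65; the given cells sum to 57, so (4,4) = 8.
Main diagonal needs 65; the known cells sum to 42, so (1,1) = 23.
Row 1: 23 + 20 + 1 + 12 + ? = 65, so (1,2) = 9.
From row 4, 65 − (5 + 11 + 8 + 19) gives (4,3) = 22.
Column 2 needs 65; the known cells sum to 63, so (3,2) = 2.
Column 3 must total 65; the given cells sum to 61, so (2,3) = 4.
Using row 2: 18 + 4 + 15 + 21 + ? → (2,1) = 65 − 58 = 7.
The remaining cell in row 3 is (3,1) = 65 − 49 = 16.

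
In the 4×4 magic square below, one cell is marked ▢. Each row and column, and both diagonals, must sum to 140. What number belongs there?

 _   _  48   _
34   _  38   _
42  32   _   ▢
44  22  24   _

Row 4 needs 140; the known cells sum to 90, so (4,4) = 50.
Column 1 must total 140; the given cells sum to 120, so (1,1) = 20.
From column 3, 140 − (48 + 38 + 24) gives (3,3) = 30.
Main diagonal: 20 + 30 + 50 + ? = 140, so (2,2) = 40.
Using anti-diagonal: 38 + 32 + 44 + ? → (1,4) = 140 − 114 = 26.
Row 1: 20 + 48 + 26 + ? = 140, so (1,2) = 46.
Row 2 must total 140; the given cells sum to 112, so (2,4) = 28.
The remaining cell in row 3 is (3,4) = 140 − 104 = 36.

36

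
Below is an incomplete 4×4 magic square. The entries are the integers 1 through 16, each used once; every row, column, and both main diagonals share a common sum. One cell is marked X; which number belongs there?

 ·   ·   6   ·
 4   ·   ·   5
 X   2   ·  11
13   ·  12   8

14

The entries are 1 through 16, which sum to 136, so each line sums to 136/4 = 34.
Row 4 needs 34; the known cells sum to 33, so (4,2) = 1.
From column 4, 34 − (5 + 11 + 8) gives (1,4) = 10.
The remaining cell in anti-diagonal is (2,3) = 34 − 25 = 9.
Using row 2: 4 + 9 + 5 + ? → (2,2) = 34 − 18 = 16.
The remaining cell in column 2 is (1,2) = 34 − 19 = 15.
From column 3, 34 − (6 + 9 + 12) gives (3,3) = 7.
Main diagonal must total 34; the given cells sum to 31, so (1,1) = 3.
Row 3 must total 34; the given cells sum to 20, so (3,1) = 14.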